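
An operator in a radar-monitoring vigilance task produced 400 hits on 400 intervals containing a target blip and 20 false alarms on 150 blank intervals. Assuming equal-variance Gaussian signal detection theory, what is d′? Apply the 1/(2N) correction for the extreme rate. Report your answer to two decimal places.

The hit rate is 400/400 = 1, so apply the 1/(2N) correction: H → 1 − 1/(2·400) = 0.99875.
z(H) = z(0.99875) = 3.023
z(FA) = z(0.13333) = -1.111
d' = 3.023 − (-1.111) = 4.134

d′ = 4.13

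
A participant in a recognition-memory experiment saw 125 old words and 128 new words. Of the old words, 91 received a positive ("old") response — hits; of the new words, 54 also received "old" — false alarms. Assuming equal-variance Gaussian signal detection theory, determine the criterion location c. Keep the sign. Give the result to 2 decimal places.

H = 91/125 = 0.7280
FA = 54/128 = 0.4219
z(H) = z(0.7280) = 0.6068
z(FA) = z(0.4219) = -0.1970
c = −½·[z(H) + z(FA)] = −0.5 × (0.6068 + (-0.1970)) = -0.2049
c < 0: the participant has a liberal response bias.

c = -0.20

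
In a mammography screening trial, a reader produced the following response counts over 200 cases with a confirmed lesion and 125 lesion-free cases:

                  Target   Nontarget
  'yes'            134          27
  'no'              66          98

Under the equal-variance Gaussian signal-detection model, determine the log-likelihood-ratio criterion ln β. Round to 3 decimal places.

H = 134/200 = 0.6700
FA = 27/125 = 0.2160
z(0.6700) = 0.4399, z(0.2160) = -0.7858
ln β = −½·[z(H)² − z(FA)²] = −0.5 × (0.1935 − 0.6175) = 0.2120

ln β = 0.212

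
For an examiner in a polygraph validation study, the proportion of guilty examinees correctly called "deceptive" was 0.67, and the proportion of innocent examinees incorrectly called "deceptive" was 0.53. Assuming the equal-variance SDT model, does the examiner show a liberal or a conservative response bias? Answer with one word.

liberal

z(H) = 0.440, z(FA) = 0.075
c = −½·(z(H) + z(FA)) = -0.2575
c < 0 → liberal criterion (biased toward responding “yes”).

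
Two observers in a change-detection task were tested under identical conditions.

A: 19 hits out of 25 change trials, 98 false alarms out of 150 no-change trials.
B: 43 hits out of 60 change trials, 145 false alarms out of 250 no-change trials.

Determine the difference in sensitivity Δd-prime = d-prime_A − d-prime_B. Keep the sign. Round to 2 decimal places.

A: z(0.7600) = 0.706, z(0.6533) = 0.394, d' = 0.312
B: z(0.7167) = 0.573, z(0.5800) = 0.202, d' = 0.371
Δd' = d'_A − d'_B = 0.312 − 0.371 = -0.059
B has the higher sensitivity.

Δd-prime = -0.06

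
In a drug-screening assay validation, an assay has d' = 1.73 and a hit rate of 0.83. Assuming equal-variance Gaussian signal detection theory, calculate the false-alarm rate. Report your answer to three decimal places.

false-alarm rate = 0.219

z(hit rate) = z(0.83) = 0.9542
z(FA) = z(H) − d' = 0.9542 − 1.73 = -0.7758
false-alarm rate = Φ(-0.7758) = 0.2189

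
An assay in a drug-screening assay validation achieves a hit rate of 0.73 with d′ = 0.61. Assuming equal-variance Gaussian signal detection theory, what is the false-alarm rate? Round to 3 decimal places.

false-alarm rate = 0.501

z(hit rate) = z(0.73) = 0.6128
z(FA) = z(H) − d' = 0.6128 − 0.61 = 0.0028
false-alarm rate = Φ(0.0028) = 0.5011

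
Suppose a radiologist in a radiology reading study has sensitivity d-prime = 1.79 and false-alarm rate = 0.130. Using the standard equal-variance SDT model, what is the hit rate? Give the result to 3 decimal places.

hit rate = 0.747

z(false-alarm rate) = z(0.130) = -1.1264
z(H) = z(FA) + d' = -1.1264 + 1.79 = 0.6636
hit rate = Φ(0.6636) = 0.7465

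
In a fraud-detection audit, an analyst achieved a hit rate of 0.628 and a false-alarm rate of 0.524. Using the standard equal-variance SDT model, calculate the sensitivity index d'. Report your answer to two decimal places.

Φ⁻¹(H) = Φ⁻¹(0.628) = 0.3266
Φ⁻¹(FA) = Φ⁻¹(0.524) = 0.0602
d' = z(H) − z(FA) = 0.3266 − 0.0602 = 0.2664

d' = 0.27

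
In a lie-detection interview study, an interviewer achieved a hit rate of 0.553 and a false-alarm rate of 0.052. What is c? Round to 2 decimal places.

c = 0.75

z(H) = 0.133
z(FA) = -1.626
c = −½·[z(H) + z(FA)] = −0.5 × (0.133 + (-1.626)) = 0.7465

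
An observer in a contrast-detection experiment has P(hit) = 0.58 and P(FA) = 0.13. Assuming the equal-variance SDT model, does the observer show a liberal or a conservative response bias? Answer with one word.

z(H) = 0.202, z(FA) = -1.126
c = −½·(z(H) + z(FA)) = 0.462
c > 0 → conservative criterion (biased toward responding “no”).

conservative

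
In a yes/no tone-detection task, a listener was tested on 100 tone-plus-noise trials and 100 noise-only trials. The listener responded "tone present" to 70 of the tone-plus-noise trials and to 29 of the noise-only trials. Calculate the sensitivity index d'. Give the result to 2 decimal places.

d' = 1.08

H = 70/100 = 0.7000
FA = 29/100 = 0.2900
z(0.7000) = 0.5244, z(0.2900) = -0.5534
d' = z(H) − z(FA) = 0.5244 − (-0.5534) = 1.0778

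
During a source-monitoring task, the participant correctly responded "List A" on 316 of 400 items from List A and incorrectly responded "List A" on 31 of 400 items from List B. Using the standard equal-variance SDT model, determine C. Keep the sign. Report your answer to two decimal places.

H = 316/400 = 0.7900
FA = 31/400 = 0.0775
z(H) = z(0.7900) = 0.806
z(FA) = z(0.0775) = -1.422
c = −½·[z(H) + z(FA)] = −0.5 × (0.806 + (-1.422)) = 0.308
c > 0: the participant has a conservative response bias.

C = 0.31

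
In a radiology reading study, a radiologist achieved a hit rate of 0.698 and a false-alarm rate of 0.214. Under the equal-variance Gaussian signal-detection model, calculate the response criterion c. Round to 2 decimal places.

z(0.698) = 0.5187, z(0.214) = -0.7926
c = −½·[z(H) + z(FA)] = −0.5 × (0.5187 + (-0.7926)) = 0.13695
c > 0: the radiologist has a conservative response bias.

c = 0.14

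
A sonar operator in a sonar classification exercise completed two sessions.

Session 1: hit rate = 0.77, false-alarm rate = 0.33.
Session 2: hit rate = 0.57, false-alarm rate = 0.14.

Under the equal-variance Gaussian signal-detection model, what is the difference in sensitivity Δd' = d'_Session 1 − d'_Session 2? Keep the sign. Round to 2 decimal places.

Session 1: z(0.77) = 0.739, z(0.33) = -0.440, d' = 1.179
Session 2: z(0.57) = 0.176, z(0.14) = -1.080, d' = 1.256
Δd' = d'_Session 1 − d'_Session 2 = 1.179 − 1.256 = -0.077
Session 2 has the higher sensitivity.

Δd' = -0.08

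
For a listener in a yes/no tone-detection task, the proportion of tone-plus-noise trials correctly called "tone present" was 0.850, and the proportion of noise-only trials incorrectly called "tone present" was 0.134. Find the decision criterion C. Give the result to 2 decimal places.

C = 0.04

Φ⁻¹(H) = 1.036
Φ⁻¹(FA) = -1.108
c = −½·[z(H) + z(FA)] = −0.5 × (1.036 + (-1.108)) = 0.036
c > 0: the listener has a conservative response bias.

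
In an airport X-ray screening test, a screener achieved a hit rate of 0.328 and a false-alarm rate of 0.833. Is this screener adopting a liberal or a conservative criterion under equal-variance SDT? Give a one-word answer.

z(H) = -0.445, z(FA) = 0.966
c = −½·(z(H) + z(FA)) = -0.2605
c < 0 → liberal criterion (biased toward responding “yes”).

liberal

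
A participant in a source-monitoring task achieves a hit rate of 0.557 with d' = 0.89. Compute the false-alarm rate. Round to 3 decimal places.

false-alarm rate = 0.228

z(hit rate) = z(0.557) = 0.1434
z(FA) = z(H) − d' = 0.1434 − 0.89 = -0.7466
false-alarm rate = Φ(-0.7466) = 0.2277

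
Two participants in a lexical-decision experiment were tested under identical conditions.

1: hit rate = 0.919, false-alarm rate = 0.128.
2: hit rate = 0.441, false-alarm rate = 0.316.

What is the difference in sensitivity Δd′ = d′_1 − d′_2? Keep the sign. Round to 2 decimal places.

Δd′ = 2.20

1: z(0.919) = 1.398, z(0.128) = -1.136, d' = 2.534
2: z(0.441) = -0.148, z(0.316) = -0.479, d' = 0.331
Δd' = d'_1 − d'_2 = 2.534 − 0.331 = 2.203
1 has the higher sensitivity.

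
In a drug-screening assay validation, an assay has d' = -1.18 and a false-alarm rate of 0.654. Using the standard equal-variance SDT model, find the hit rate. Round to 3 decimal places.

z(false-alarm rate) = z(0.654) = 0.3961
z(H) = z(FA) + d' = 0.3961 + (-1.18) = -0.7839
hit rate = Φ(-0.7839) = 0.2165

hit rate = 0.217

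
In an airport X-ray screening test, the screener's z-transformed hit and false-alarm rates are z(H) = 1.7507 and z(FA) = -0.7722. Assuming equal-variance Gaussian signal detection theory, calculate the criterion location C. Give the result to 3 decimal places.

c = −½·[z(H) + z(FA)] = −½·(1.7507 + (-0.7722)) = -0.48925

C = -0.489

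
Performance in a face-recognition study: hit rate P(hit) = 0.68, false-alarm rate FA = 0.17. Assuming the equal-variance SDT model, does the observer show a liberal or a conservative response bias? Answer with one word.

conservative

z(H) = 0.468, z(FA) = -0.954
c = −½·(z(H) + z(FA)) = 0.243
c > 0 → conservative criterion (biased toward responding “no”).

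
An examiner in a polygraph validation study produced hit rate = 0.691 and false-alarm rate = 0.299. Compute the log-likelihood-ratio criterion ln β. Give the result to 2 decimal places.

Φ⁻¹(H) = 0.499
Φ⁻¹(FA) = -0.527
ln β = −½·[z(H)² − z(FA)²] = −0.5 × (0.249 − 0.278) = 0.0145

ln β = 0.01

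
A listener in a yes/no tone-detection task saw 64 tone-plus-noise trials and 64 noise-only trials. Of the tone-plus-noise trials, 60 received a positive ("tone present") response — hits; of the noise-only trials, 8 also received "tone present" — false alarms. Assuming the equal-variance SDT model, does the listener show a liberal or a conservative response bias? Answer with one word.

z(H) = 1.534, z(FA) = -1.150
c = −½·(z(H) + z(FA)) = -0.192
c < 0 → liberal criterion (biased toward responding “yes”).

liberal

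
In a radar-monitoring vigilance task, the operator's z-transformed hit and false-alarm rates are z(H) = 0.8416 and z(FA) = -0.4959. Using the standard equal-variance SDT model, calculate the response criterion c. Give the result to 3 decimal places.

c = -0.173

c = −½·[z(H) + z(FA)] = −½·(0.8416 + (-0.4959)) = -0.17285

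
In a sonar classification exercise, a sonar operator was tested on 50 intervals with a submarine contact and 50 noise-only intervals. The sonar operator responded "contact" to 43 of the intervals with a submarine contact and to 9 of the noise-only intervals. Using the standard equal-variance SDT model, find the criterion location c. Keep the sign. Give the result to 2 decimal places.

H = 43/50 = 0.8600
FA = 9/50 = 0.1800
Φ⁻¹(0.8600) = 1.080, Φ⁻¹(0.1800) = -0.915
c = −½·[z(H) + z(FA)] = −0.5 × (1.080 + (-0.915)) = -0.0825
c < 0: the sonar operator has a liberal response bias.

c = -0.08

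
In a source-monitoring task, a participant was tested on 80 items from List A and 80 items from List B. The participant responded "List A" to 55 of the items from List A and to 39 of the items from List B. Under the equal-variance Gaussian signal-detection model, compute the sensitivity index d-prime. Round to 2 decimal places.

H = 55/80 = 0.6875
FA = 39/80 = 0.4875
z(H) = 0.4888
z(FA) = -0.0313
d' = z(H) − z(FA) = 0.4888 − (-0.0313) = 0.5201

d-prime = 0.52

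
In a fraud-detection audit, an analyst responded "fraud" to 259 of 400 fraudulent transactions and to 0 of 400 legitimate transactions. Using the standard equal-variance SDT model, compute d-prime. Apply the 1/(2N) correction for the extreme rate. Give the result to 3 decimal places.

d-prime = 3.402

The false-alarm rate is 0/400 = 0, so apply the 1/(2N) correction: FA → 1/(2·400) = 0.00125.
z(H) = z(0.64750) = 0.3786
z(FA) = z(0.00125) = -3.0233
d' = 0.3786 − (-3.0233) = 3.4019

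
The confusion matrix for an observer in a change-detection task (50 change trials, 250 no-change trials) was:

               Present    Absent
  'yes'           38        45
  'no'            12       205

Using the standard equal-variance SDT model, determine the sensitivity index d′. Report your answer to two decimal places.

H = 38/50 = 0.7600
FA = 45/250 = 0.1800
z(H) = z(0.7600) = 0.706
z(FA) = z(0.1800) = -0.915
d' = z(H) − z(FA) = 0.706 − (-0.915) = 1.621

d′ = 1.62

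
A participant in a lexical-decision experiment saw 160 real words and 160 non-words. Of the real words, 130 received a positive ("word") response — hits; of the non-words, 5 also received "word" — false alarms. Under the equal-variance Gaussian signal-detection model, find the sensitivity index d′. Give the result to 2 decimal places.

d′ = 2.75

H = 130/160 = 0.8125
FA = 5/160 = 0.0312
z(0.8125) = 0.8871, z(0.0312) = -1.8634
d' = z(H) − z(FA) = 0.8871 − (-1.8634) = 2.7505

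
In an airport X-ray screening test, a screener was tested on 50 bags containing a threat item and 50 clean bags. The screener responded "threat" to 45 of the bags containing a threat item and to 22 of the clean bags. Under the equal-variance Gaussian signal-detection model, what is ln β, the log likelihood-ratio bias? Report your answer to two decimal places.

H = 45/50 = 0.9000
FA = 22/50 = 0.4400
z(H) = z(0.9000) = 1.282
z(FA) = z(0.4400) = -0.151
ln β = −½·[z(H)² − z(FA)²] = −0.5 × (1.644 − 0.023) = -0.8105

ln β = -0.81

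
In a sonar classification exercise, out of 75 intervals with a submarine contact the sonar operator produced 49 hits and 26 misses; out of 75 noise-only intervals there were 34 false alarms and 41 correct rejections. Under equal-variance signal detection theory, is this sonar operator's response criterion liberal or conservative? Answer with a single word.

liberal

z(H) = 0.394, z(FA) = -0.117
c = −½·(z(H) + z(FA)) = -0.1385
c < 0 → liberal criterion (biased toward responding “yes”).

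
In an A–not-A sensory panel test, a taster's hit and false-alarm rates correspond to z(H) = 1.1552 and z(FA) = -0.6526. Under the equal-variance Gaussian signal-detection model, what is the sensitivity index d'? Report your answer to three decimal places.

d' = z(H) − z(FA) = 1.1552 − (-0.6526) = 1.8078

d' = 1.808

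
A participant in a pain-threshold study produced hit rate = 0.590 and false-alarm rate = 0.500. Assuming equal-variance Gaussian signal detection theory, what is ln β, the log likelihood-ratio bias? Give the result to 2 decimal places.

ln β = -0.03

z(H) = 0.228
z(FA) = 0.000
ln β = −½·[z(H)² − z(FA)²] = −0.5 × (0.052 − 0.000) = -0.026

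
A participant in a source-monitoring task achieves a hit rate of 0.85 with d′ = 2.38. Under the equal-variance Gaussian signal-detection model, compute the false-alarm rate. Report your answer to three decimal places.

false-alarm rate = 0.090

z(hit rate) = z(0.85) = 1.0364
z(FA) = z(H) − d' = 1.0364 − 2.38 = -1.3436
false-alarm rate = Φ(-1.3436) = 0.0895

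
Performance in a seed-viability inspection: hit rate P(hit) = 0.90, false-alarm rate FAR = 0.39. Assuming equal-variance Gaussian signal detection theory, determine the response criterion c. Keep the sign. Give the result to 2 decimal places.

c = -0.50

Φ⁻¹(H) = 1.282
Φ⁻¹(FA) = -0.279
c = −½·[z(H) + z(FA)] = −0.5 × (1.282 + (-0.279)) = -0.5015
c < 0: the technician has a liberal response bias.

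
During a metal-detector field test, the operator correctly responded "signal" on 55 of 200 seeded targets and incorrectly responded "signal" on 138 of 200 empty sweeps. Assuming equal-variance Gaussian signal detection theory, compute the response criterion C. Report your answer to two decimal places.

H = 55/200 = 0.2750
FA = 138/200 = 0.6900
Φ⁻¹(H) = -0.5978
Φ⁻¹(FA) = 0.4959
c = −½·[z(H) + z(FA)] = −0.5 × (-0.5978 + 0.4959) = 0.05095
c > 0: the operator has a conservative response bias.

C = 0.05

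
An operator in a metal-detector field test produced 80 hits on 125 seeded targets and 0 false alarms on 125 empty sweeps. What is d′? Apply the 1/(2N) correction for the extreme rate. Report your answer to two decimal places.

d′ = 3.01

The false-alarm rate is 0/125 = 0, so apply the 1/(2N) correction: FA → 1/(2·125) = 0.00400.
z(H) = z(0.64000) = 0.358
z(FA) = z(0.00400) = -2.652
d' = 0.358 − (-2.652) = 3.010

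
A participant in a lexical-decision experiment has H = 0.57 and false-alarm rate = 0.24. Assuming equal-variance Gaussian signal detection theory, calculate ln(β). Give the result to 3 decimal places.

z(H) = z(0.57) = 0.1764
z(FA) = z(0.24) = -0.7063
ln β = −½·[z(H)² − z(FA)²] = −0.5 × (0.0311 − 0.4989) = 0.2339

ln β = 0.234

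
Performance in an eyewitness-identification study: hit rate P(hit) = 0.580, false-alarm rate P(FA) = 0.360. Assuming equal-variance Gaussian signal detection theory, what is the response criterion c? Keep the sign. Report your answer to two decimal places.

z(H) = z(0.580) = 0.202
z(FA) = z(0.360) = -0.358
c = −½·[z(H) + z(FA)] = −0.5 × (0.202 + (-0.358)) = 0.078
c > 0: the witness has a conservative response bias.

c = 0.08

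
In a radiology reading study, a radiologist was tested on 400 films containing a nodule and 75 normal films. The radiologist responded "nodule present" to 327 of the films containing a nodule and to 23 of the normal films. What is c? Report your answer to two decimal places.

H = 327/400 = 0.8175
FA = 23/75 = 0.3067
z(H) = 0.9059
z(FA) = -0.5052
c = −½·[z(H) + z(FA)] = −0.5 × (0.9059 + (-0.5052)) = -0.20035
c < 0: the radiologist has a liberal response bias.

c = -0.20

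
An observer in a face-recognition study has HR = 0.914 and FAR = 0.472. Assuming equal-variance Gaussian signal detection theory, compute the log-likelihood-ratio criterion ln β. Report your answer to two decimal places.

ln β = -0.93

z(H) = 1.366
z(FA) = -0.070
ln β = −½·[z(H)² − z(FA)²] = −0.5 × (1.866 − 0.005) = -0.9305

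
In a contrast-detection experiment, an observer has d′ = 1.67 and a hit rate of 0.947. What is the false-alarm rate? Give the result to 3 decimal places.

false-alarm rate = 0.479

z(hit rate) = z(0.947) = 1.6164
z(FA) = z(H) − d' = 1.6164 − 1.67 = -0.0536
false-alarm rate = Φ(-0.0536) = 0.4786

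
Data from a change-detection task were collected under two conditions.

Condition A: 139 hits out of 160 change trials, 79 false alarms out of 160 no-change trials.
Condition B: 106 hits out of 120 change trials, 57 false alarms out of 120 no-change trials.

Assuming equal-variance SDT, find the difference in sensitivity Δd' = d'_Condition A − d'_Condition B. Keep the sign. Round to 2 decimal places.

Δd' = -0.12

Condition A: z(0.8688) = 1.121, z(0.4938) = -0.016, d' = 1.137
Condition B: z(0.8833) = 1.192, z(0.4750) = -0.063, d' = 1.255
Δd' = d'_Condition A − d'_Condition B = 1.137 − 1.255 = -0.118
Condition B has the higher sensitivity.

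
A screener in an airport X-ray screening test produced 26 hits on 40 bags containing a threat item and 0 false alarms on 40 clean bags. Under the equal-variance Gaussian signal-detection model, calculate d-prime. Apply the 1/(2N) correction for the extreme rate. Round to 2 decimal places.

The false-alarm rate is 0/40 = 0, so apply the 1/(2N) correction: FA → 1/(2·40) = 0.01250.
z(H) = z(0.65000) = 0.385
z(FA) = z(0.01250) = -2.241
d' = 0.385 − (-2.241) = 2.626

d-prime = 2.63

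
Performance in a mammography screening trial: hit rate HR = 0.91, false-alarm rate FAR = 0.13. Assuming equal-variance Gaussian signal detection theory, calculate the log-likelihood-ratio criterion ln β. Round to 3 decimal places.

ln β = -0.264

z(H) = z(0.91) = 1.3408
z(FA) = z(0.13) = -1.1264
ln β = −½·[z(H)² − z(FA)²] = −0.5 × (1.7977 − 1.2688) = -0.26445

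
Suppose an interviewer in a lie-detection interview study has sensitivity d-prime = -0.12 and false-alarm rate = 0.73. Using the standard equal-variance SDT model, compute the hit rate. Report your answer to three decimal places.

z(false-alarm rate) = z(0.73) = 0.6128
z(H) = z(FA) + d' = 0.6128 + (-0.12) = 0.4928
hit rate = Φ(0.4928) = 0.6889

hit rate = 0.689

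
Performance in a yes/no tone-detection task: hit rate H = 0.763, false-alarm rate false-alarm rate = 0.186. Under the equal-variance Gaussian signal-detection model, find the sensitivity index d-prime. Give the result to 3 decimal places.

z(H) = 0.7160
z(FA) = -0.8927
d' = z(H) − z(FA) = 0.7160 − (-0.8927) = 1.6087

d-prime = 1.609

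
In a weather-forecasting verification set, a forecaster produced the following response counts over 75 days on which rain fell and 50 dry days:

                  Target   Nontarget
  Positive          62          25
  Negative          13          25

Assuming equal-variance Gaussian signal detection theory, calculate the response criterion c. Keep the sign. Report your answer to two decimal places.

c = -0.47

H = 62/75 = 0.8267
FA = 25/50 = 0.5000
Φ⁻¹(H) = 0.9412
Φ⁻¹(FA) = 0.0000
c = −½·[z(H) + z(FA)] = −0.5 × (0.9412 + 0.0000) = -0.4706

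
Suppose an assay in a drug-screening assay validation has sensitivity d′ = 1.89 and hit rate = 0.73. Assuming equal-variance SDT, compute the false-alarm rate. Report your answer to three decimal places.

false-alarm rate = 0.101

z(hit rate) = z(0.73) = 0.6128
z(FA) = z(H) − d' = 0.6128 − 1.89 = -1.2772
false-alarm rate = Φ(-1.2772) = 0.1008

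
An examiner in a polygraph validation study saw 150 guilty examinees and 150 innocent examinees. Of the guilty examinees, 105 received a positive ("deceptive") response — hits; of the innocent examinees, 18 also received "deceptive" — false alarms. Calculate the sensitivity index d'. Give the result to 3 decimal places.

H = 105/150 = 0.7000
FA = 18/150 = 0.1200
z(0.7000) = 0.5244, z(0.1200) = -1.1750
d' = z(H) − z(FA) = 0.5244 − (-1.1750) = 1.6994

d' = 1.699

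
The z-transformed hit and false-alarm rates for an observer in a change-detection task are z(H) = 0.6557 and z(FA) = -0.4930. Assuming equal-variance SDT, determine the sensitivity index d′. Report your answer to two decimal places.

d' = z(H) − z(FA) = 0.6557 − (-0.4930) = 1.1487

d′ = 1.15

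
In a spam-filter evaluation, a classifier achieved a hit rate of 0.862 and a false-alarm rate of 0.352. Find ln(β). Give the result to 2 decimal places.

z(H) = z(0.862) = 1.089
z(FA) = z(0.352) = -0.380
ln β = −½·[z(H)² − z(FA)²] = −0.5 × (1.186 − 0.144) = -0.521

ln β = -0.52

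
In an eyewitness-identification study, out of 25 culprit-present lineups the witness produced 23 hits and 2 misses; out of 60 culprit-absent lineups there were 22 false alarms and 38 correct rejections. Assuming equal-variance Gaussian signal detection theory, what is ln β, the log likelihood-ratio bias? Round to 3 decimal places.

H = 23/25 = 0.9200
FA = 22/60 = 0.3667
z(H) = z(0.9200) = 1.4051
z(FA) = z(0.3667) = -0.3406
ln β = −½·[z(H)² − z(FA)²] = −0.5 × (1.9743 − 0.1160) = -0.92915

ln β = -0.929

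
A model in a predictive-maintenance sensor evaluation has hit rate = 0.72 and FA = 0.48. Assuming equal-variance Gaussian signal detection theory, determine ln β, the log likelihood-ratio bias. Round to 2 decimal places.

ln β = -0.17

z(0.72) = 0.583, z(0.48) = -0.050
ln β = −½·[z(H)² − z(FA)²] = −0.5 × (0.340 − 0.003) = -0.1685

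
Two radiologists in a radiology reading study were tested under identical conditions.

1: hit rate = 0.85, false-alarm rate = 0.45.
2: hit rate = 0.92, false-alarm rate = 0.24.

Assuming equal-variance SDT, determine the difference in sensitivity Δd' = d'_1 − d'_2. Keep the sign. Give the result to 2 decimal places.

Δd' = -0.95

1: z(0.85) = 1.036, z(0.45) = -0.126, d' = 1.162
2: z(0.92) = 1.405, z(0.24) = -0.706, d' = 2.111
Δd' = d'_1 − d'_2 = 1.162 − 2.111 = -0.949
2 has the higher sensitivity.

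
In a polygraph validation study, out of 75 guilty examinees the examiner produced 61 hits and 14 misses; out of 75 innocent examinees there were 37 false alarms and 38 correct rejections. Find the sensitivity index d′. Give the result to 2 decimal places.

d′ = 0.91

H = 61/75 = 0.8133
FA = 37/75 = 0.4933
Φ⁻¹(H) = Φ⁻¹(0.8133) = 0.8901
Φ⁻¹(FA) = Φ⁻¹(0.4933) = -0.0168
d' = z(H) − z(FA) = 0.8901 − (-0.0168) = 0.9069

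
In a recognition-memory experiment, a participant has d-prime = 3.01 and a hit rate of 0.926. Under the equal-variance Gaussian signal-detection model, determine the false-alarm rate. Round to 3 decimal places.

z(hit rate) = z(0.926) = 1.4466
z(FA) = z(H) − d' = 1.4466 − 3.01 = -1.5634
false-alarm rate = Φ(-1.5634) = 0.0590

false-alarm rate = 0.059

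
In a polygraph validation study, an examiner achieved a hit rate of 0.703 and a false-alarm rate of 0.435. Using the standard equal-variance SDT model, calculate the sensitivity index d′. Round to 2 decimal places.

d′ = 0.70

z(H) = 0.5330
z(FA) = -0.1637
d' = z(H) − z(FA) = 0.5330 − (-0.1637) = 0.6967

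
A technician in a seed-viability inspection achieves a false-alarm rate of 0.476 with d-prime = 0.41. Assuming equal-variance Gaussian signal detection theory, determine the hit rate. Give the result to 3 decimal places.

hit rate = 0.637

z(false-alarm rate) = z(0.476) = -0.0602
z(H) = z(FA) + d' = -0.0602 + 0.41 = 0.3498
hit rate = Φ(0.3498) = 0.6368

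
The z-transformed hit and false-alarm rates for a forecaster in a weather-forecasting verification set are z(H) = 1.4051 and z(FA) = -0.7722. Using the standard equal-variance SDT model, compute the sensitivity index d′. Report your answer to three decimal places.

d′ = 2.177

d' = z(H) − z(FA) = 1.4051 − (-0.7722) = 2.1773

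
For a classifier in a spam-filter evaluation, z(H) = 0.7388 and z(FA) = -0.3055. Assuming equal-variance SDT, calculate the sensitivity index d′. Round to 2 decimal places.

d′ = 1.04

d' = z(H) − z(FA) = 0.7388 − (-0.3055) = 1.0443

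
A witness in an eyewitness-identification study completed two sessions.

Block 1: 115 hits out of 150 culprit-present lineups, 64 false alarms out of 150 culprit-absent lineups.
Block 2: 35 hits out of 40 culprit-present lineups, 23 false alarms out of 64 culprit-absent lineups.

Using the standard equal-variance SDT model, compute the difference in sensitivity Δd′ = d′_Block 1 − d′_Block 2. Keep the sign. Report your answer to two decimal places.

Block 1: z(0.7667) = 0.728, z(0.4267) = -0.185, d' = 0.913
Block 2: z(0.8750) = 1.150, z(0.3594) = -0.360, d' = 1.510
Δd' = d'_Block 1 − d'_Block 2 = 0.913 − 1.510 = -0.597
Block 2 has the higher sensitivity.

Δd′ = -0.60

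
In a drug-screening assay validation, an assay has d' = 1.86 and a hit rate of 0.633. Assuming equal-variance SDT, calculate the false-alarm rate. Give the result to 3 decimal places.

false-alarm rate = 0.064

z(hit rate) = z(0.633) = 0.3398
z(FA) = z(H) − d' = 0.3398 − 1.86 = -1.5202
false-alarm rate = Φ(-1.5202) = 0.0642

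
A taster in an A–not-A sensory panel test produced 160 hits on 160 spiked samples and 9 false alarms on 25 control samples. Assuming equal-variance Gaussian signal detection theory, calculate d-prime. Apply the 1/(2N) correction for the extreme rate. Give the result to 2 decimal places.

The hit rate is 160/160 = 1, so apply the 1/(2N) correction: H → 1 − 1/(2·160) = 0.99687.
z(H) = z(0.99687) = 2.734
z(FA) = z(0.36000) = -0.358
d' = 2.734 − (-0.358) = 3.092

d-prime = 3.09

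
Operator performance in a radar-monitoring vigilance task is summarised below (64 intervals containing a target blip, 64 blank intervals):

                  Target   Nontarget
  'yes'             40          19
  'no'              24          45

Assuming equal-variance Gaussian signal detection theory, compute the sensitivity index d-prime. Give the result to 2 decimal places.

d-prime = 0.85

H = 40/64 = 0.6250
FA = 19/64 = 0.2969
z(H) = z(0.6250) = 0.3186
z(FA) = z(0.2969) = -0.5333
d' = z(H) − z(FA) = 0.3186 − (-0.5333) = 0.8519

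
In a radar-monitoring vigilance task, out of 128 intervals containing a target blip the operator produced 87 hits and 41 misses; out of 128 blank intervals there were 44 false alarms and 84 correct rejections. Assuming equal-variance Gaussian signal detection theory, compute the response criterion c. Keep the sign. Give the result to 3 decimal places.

H = 87/128 = 0.6797
FA = 44/128 = 0.3438
z(H) = z(0.6797) = 0.4669
z(FA) = z(0.3438) = -0.4021
c = −½·[z(H) + z(FA)] = −0.5 × (0.4669 + (-0.4021)) = -0.0324
c < 0: the operator has a liberal response bias.

c = -0.032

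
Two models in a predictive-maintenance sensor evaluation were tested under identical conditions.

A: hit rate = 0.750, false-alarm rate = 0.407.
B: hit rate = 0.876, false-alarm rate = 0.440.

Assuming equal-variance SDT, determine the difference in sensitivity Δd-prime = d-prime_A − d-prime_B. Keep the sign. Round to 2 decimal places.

A: z(0.750) = 0.674, z(0.407) = -0.235, d' = 0.909
B: z(0.876) = 1.155, z(0.440) = -0.151, d' = 1.306
Δd' = d'_A − d'_B = 0.909 − 1.306 = -0.397
B has the higher sensitivity.

Δd-prime = -0.40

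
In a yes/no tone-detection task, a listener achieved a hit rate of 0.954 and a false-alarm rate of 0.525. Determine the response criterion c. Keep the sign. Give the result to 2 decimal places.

c = -0.87

z(H) = z(0.954) = 1.685
z(FA) = z(0.525) = 0.063
c = −½·[z(H) + z(FA)] = −0.5 × (1.685 + 0.063) = -0.874
c < 0: the listener has a liberal response bias.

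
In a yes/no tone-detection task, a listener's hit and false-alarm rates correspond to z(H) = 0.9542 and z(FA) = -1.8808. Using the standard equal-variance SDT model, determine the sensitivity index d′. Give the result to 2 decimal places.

d′ = 2.84

d' = z(H) − z(FA) = 0.9542 − (-1.8808) = 2.8350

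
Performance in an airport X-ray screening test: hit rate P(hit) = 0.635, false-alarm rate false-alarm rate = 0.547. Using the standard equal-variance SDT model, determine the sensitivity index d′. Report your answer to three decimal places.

d′ = 0.227

z(H) = z(0.635) = 0.3451
z(FA) = z(0.547) = 0.1181
d' = z(H) − z(FA) = 0.3451 − 0.1181 = 0.2270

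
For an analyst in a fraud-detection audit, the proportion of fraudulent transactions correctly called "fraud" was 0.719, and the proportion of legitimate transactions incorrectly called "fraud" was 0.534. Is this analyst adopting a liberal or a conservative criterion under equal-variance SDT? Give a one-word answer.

z(H) = 0.580, z(FA) = 0.085
c = −½·(z(H) + z(FA)) = -0.3325
c < 0 → liberal criterion (biased toward responding “yes”).

liberal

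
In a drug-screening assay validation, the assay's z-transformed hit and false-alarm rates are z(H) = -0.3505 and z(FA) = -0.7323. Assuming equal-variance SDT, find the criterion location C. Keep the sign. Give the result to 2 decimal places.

C = 0.54

c = −½·[z(H) + z(FA)] = −½·(-0.3505 + (-0.7323)) = 0.5414
c > 0: the assay has a conservative response bias.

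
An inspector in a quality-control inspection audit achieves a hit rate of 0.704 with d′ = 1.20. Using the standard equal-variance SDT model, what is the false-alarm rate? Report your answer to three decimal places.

false-alarm rate = 0.253

z(hit rate) = z(0.704) = 0.5359
z(FA) = z(H) − d' = 0.5359 − 1.20 = -0.6641
false-alarm rate = Φ(-0.6641) = 0.2533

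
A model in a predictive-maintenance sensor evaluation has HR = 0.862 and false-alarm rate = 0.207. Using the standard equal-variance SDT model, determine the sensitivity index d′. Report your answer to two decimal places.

d′ = 1.91

z(H) = z(0.862) = 1.0893
z(FA) = z(0.207) = -0.8169
d' = z(H) − z(FA) = 1.0893 − (-0.8169) = 1.9062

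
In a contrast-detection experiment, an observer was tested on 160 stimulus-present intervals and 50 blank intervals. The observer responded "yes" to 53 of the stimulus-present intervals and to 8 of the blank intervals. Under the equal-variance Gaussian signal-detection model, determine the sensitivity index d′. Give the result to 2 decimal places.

d′ = 0.56

H = 53/160 = 0.3312
FA = 8/50 = 0.1600
z(0.3312) = -0.437, z(0.1600) = -0.994
d' = z(H) − z(FA) = -0.437 − (-0.994) = 0.557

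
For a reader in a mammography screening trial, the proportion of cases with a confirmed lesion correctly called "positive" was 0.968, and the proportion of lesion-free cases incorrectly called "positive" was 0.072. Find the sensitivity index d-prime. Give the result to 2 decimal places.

d-prime = 3.31

z(H) = 1.852
z(FA) = -1.461
d' = z(H) − z(FA) = 1.852 − (-1.461) = 3.313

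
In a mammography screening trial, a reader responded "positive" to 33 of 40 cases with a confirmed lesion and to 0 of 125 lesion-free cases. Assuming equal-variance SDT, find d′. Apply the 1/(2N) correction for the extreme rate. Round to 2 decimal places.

The false-alarm rate is 0/125 = 0, so apply the 1/(2N) correction: FA → 1/(2·125) = 0.00400.
z(H) = z(0.82500) = 0.935
z(FA) = z(0.00400) = -2.652
d' = 0.935 − (-2.652) = 3.587

d′ = 3.59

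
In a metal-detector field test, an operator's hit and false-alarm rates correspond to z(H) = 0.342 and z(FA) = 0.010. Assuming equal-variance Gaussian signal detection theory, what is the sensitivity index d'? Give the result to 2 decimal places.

d' = 0.33

d' = z(H) − z(FA) = 0.342 − 0.010 = 0.332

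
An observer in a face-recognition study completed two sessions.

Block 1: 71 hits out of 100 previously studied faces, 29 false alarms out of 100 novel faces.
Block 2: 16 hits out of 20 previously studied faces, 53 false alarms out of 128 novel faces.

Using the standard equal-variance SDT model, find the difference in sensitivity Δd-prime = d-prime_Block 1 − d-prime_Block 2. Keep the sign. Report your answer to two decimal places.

Δd-prime = 0.05

Block 1: z(0.7100) = 0.553, z(0.2900) = -0.553, d' = 1.106
Block 2: z(0.8000) = 0.842, z(0.4141) = -0.217, d' = 1.059
Δd' = d'_Block 1 − d'_Block 2 = 1.106 − 1.059 = 0.047
Block 1 has the higher sensitivity.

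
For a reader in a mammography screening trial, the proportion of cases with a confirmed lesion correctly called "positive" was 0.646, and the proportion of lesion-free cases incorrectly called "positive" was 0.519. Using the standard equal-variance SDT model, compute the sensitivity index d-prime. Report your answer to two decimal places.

z(0.646) = 0.375, z(0.519) = 0.048
d' = z(H) − z(FA) = 0.375 − 0.048 = 0.327

d-prime = 0.33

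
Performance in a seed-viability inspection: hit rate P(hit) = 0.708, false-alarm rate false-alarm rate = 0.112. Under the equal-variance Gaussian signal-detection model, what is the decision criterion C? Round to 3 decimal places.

Φ⁻¹(0.708) = 0.5476, Φ⁻¹(0.112) = -1.2160
c = −½·[z(H) + z(FA)] = −0.5 × (0.5476 + (-1.2160)) = 0.3342

C = 0.334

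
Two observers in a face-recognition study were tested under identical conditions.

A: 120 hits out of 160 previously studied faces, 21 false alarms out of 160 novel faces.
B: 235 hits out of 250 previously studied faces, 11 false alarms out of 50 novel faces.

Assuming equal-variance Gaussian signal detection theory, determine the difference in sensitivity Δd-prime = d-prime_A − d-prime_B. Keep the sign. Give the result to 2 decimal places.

A: z(0.7500) = 0.674, z(0.1313) = -1.120, d' = 1.794
B: z(0.9400) = 1.555, z(0.2200) = -0.772, d' = 2.327
Δd' = d'_A − d'_B = 1.794 − 2.327 = -0.533
B has the higher sensitivity.

Δd-prime = -0.53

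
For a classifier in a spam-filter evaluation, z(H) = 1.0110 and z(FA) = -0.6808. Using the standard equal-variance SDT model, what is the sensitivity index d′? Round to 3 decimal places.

d′ = 1.692

d' = z(H) − z(FA) = 1.0110 − (-0.6808) = 1.6918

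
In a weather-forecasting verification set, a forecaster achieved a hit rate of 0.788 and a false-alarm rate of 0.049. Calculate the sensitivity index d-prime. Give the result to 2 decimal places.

z(H) = z(0.788) = 0.7995
z(FA) = z(0.049) = -1.6546
d' = z(H) − z(FA) = 0.7995 − (-1.6546) = 2.4541

d-prime = 2.45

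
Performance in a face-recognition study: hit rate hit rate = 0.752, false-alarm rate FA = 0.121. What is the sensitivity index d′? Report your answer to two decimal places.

d′ = 1.85

Φ⁻¹(H) = 0.681
Φ⁻¹(FA) = -1.170
d' = z(H) − z(FA) = 0.681 − (-1.170) = 1.851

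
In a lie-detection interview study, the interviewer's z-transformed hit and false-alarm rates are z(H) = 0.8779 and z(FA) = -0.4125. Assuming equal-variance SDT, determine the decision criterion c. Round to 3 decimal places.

c = -0.233

c = −½·[z(H) + z(FA)] = −½·(0.8779 + (-0.4125)) = -0.2327
c < 0: the interviewer has a liberal response bias.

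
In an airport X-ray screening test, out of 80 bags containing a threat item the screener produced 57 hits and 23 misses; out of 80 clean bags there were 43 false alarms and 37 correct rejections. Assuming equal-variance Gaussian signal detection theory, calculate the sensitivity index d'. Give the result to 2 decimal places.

H = 57/80 = 0.7125
FA = 43/80 = 0.5375
z(H) = z(0.7125) = 0.5607
z(FA) = z(0.5375) = 0.0941
d' = z(H) − z(FA) = 0.5607 − 0.0941 = 0.4666

d' = 0.47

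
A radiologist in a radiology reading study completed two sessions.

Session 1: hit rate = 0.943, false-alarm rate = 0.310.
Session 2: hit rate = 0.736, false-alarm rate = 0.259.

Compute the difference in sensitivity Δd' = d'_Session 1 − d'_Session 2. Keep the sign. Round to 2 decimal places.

Δd' = 0.80

Session 1: z(0.943) = 1.580, z(0.310) = -0.496, d' = 2.076
Session 2: z(0.736) = 0.631, z(0.259) = -0.646, d' = 1.277
Δd' = d'_Session 1 − d'_Session 2 = 2.076 − 1.277 = 0.799
Session 1 has the higher sensitivity.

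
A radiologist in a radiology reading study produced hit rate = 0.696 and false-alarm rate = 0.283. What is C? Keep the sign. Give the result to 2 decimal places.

z(0.696) = 0.5129, z(0.283) = -0.5740
c = −½·[z(H) + z(FA)] = −0.5 × (0.5129 + (-0.5740)) = 0.03055

C = 0.03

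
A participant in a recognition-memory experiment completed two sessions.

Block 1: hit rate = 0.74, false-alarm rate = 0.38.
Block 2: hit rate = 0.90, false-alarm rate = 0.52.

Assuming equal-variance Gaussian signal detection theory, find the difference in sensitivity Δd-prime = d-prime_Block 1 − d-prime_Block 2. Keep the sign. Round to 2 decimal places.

Δd-prime = -0.28

Block 1: z(0.74) = 0.643, z(0.38) = -0.305, d' = 0.948
Block 2: z(0.90) = 1.282, z(0.52) = 0.050, d' = 1.232
Δd' = d'_Block 1 − d'_Block 2 = 0.948 − 1.232 = -0.284
Block 2 has the higher sensitivity.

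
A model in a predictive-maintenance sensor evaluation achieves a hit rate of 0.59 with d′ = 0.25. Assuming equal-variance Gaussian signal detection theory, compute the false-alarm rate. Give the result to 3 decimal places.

false-alarm rate = 0.491

z(hit rate) = z(0.59) = 0.2275
z(FA) = z(H) − d' = 0.2275 − 0.25 = -0.0225
false-alarm rate = Φ(-0.0225) = 0.4910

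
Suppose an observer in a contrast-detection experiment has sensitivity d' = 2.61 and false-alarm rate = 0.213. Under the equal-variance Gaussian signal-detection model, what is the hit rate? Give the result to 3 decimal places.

hit rate = 0.965

z(false-alarm rate) = z(0.213) = -0.7961
z(H) = z(FA) + d' = -0.7961 + 2.61 = 1.8139
hit rate = Φ(1.8139) = 0.9652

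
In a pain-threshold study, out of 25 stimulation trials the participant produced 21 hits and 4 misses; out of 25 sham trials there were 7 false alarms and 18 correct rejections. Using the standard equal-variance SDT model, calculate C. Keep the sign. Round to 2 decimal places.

C = -0.21

H = 21/25 = 0.8400
FA = 7/25 = 0.2800
Φ⁻¹(H) = 0.9945
Φ⁻¹(FA) = -0.5828
c = −½·[z(H) + z(FA)] = −0.5 × (0.9945 + (-0.5828)) = -0.20585
c < 0: the participant has a liberal response bias.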